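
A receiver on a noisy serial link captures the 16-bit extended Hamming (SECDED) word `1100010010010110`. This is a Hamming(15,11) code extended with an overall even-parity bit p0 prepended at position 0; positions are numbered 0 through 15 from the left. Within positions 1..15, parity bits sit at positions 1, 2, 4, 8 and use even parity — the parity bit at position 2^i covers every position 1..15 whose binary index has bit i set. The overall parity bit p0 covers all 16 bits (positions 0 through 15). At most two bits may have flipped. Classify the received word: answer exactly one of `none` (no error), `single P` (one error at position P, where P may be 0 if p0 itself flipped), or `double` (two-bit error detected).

s1: b1⊕b3⊕b5⊕b7⊕b9⊕b11⊕b13⊕b15 = 1⊕0⊕1⊕0⊕0⊕1⊕1⊕0 = 0
s2: b2⊕b3⊕b6⊕b7⊕b10⊕b11⊕b14⊕b15 = 0⊕0⊕0⊕0⊕0⊕1⊕1⊕0 = 0
s4: b4⊕b5⊕b6⊕b7⊕b12⊕b13⊕b14⊕b15 = 0⊕1⊕0⊕0⊕0⊕1⊕1⊕0 = 1
s8: b8⊕b9⊕b10⊕b11⊕b12⊕b13⊕b14⊕b15 = 1⊕0⊕0⊕1⊕0⊕1⊕1⊕0 = 0
Syndrome (s8...s1) = 0100 → position 4.
Overall parity (XOR of all 16 bits, including p0): 1⊕1⊕0⊕0⊕0⊕1⊕0⊕0⊕1⊕0⊕0⊕1⊕0⊕1⊕1⊕0 = 1
Overall=1, syndrome position=4 → single-bit error at position 4.

single 4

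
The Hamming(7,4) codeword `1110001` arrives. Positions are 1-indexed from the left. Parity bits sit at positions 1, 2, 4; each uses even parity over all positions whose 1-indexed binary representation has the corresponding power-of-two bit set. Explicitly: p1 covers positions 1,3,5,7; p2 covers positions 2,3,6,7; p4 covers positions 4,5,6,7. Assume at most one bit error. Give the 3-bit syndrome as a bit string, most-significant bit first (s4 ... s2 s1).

s1: b1⊕b3⊕b5⊕b7 = 1⊕1⊕0⊕1 = 1
s2: b2⊕b3⊕b6⊕b7 = 1⊕1⊕0⊕1 = 1
s4: b4⊕b5⊕b6⊕b7 = 0⊕0⊕0⊕1 = 1
Syndrome (s4...s1) = 111 → position 7.

111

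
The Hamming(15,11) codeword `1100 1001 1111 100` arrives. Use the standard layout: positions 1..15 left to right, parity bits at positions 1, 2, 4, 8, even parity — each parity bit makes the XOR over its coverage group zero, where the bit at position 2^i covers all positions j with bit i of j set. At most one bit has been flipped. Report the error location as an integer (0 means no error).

s1: b1⊕b3⊕b5⊕b7⊕b9⊕b11⊕b13⊕b15 = 1⊕0⊕1⊕0⊕1⊕1⊕1⊕0 = 1
s2: b2⊕b3⊕b6⊕b7⊕b10⊕b11⊕b14⊕b15 = 1⊕0⊕0⊕0⊕1⊕1⊕0⊕0 = 1
s4: b4⊕b5⊕b6⊕b7⊕b12⊕b13⊕b14⊕b15 = 0⊕1⊕0⊕0⊕1⊕1⊕0⊕0 = 1
s8: b8⊕b9⊕b10⊕b11⊕b12⊕b13⊕b14⊕b15 = 1⊕1⊕1⊕1⊕1⊕1⊕0⊕0 = 0
Syndrome (s8...s1) = 0111 → position 7.

7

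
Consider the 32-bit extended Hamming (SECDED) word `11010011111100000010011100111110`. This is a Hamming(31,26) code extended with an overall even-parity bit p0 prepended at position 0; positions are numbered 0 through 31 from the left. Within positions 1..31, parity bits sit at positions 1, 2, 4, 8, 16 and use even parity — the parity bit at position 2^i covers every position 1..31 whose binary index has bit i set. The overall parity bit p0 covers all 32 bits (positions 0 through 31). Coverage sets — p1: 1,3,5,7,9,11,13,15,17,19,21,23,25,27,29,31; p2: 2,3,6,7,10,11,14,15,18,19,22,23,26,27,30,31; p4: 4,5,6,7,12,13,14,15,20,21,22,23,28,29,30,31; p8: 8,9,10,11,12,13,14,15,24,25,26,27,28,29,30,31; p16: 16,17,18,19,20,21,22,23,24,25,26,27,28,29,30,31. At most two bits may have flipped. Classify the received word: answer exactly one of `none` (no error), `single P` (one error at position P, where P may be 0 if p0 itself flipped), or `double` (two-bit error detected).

s1: b1⊕b3⊕b5⊕b7⊕b9⊕b11⊕b13⊕b15⊕b17⊕b19⊕b21⊕b23⊕b25⊕b27⊕b29⊕b31 = 1⊕1⊕0⊕1⊕1⊕1⊕0⊕0⊕0⊕0⊕1⊕1⊕0⊕1⊕1⊕0 = 1
s2: b2⊕b3⊕b6⊕b7⊕b10⊕b11⊕b14⊕b15⊕b18⊕b19⊕b22⊕b23⊕b26⊕b27⊕b30⊕b31 = 0⊕1⊕1⊕1⊕1⊕1⊕0⊕0⊕1⊕0⊕1⊕1⊕1⊕1⊕1⊕0 = 1
s4: b4⊕b5⊕b6⊕b7⊕b12⊕b13⊕b14⊕b15⊕b20⊕b21⊕b22⊕b23⊕b28⊕b29⊕b30⊕b31 = 0⊕0⊕1⊕1⊕0⊕0⊕0⊕0⊕0⊕1⊕1⊕1⊕1⊕1⊕1⊕0 = 0
s8: b8⊕b9⊕b10⊕b11⊕b12⊕b13⊕b14⊕b15⊕b24⊕b25⊕b26⊕b27⊕b28⊕b29⊕b30⊕b31 = 1⊕1⊕1⊕1⊕0⊕0⊕0⊕0⊕0⊕0⊕1⊕1⊕1⊕1⊕1⊕0 = 1
s16: b16⊕b17⊕b18⊕b19⊕b20⊕b21⊕b22⊕b23⊕b24⊕b25⊕b26⊕b27⊕b28⊕b29⊕b30⊕b31 = 0⊕0⊕1⊕0⊕0⊕1⊕1⊕1⊕0⊕0⊕1⊕1⊕1⊕1⊕1⊕0 = 1
Syndrome (s16...s1) = 11011 → position 27.
Overall parity (XOR of all 32 bits, including p0): 1⊕1⊕0⊕1⊕0⊕0⊕1⊕1⊕1⊕1⊕1⊕1⊕0⊕0⊕0⊕0⊕0⊕0⊕1⊕0⊕0⊕1⊕1⊕1⊕0⊕0⊕1⊕1⊕1⊕1⊕1⊕0 = 0
Overall=0, syndrome position=27 → double-bit error detected (uncorrectable).

double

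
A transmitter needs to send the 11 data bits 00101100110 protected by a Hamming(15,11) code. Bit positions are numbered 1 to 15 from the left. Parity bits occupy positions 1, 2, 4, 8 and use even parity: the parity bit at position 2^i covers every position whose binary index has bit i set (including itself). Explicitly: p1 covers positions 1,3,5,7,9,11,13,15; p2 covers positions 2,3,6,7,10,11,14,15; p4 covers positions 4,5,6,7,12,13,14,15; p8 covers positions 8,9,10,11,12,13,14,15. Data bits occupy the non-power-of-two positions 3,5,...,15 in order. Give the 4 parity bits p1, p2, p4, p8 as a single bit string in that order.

Place data bits at non-power-of-two positions: b3=0, b5=0, b6=1, b7=0, b9=1, b10=1, b11=0, b12=0, b13=1, b14=1, b15=0.
p1 = XOR of data positions {3,5,7,9,11,13,15} = 0⊕0⊕0⊕1⊕0⊕1⊕0 = 0
p2 = XOR of data positions {3,6,7,10,11,14,15} = 0⊕1⊕0⊕1⊕0⊕1⊕0 = 1
p4 = XOR of data positions {5,6,7,12,13,14,15} = 0⊕1⊕0⊕0⊕1⊕1⊕0 = 1
p8 = XOR of data positions {9,10,11,12,13,14,15} = 1⊕1⊕0⊕0⊕1⊕1⊕0 = 0
Parity bits p1,p2,p4,p8 = 0110

0110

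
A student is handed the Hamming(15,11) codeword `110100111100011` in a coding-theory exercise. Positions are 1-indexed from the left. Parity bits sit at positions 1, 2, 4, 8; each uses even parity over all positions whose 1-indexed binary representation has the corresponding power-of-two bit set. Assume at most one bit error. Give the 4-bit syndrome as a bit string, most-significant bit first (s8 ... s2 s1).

1010

s1: b1⊕b3⊕b5⊕b7⊕b9⊕b11⊕b13⊕b15 = 1⊕0⊕0⊕1⊕1⊕0⊕0⊕1 = 0
s2: b2⊕b3⊕b6⊕b7⊕b10⊕b11⊕b14⊕b15 = 1⊕0⊕0⊕1⊕1⊕0⊕1⊕1 = 1
s4: b4⊕b5⊕b6⊕b7⊕b12⊕b13⊕b14⊕b15 = 1⊕0⊕0⊕1⊕0⊕0⊕1⊕1 = 0
s8: b8⊕b9⊕b10⊕b11⊕b12⊕b13⊕b14⊕b15 = 1⊕1⊕1⊕0⊕0⊕0⊕1⊕1 = 1
Syndrome (s8...s1) = 1010 → position 10.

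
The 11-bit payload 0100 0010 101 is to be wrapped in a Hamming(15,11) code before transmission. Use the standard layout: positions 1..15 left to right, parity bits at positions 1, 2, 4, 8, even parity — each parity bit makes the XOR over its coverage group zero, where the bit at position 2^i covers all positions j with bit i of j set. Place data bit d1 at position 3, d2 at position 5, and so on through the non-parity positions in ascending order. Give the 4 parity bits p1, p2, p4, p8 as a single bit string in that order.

Place data bits at non-power-of-two positions: b3=0, b5=1, b6=0, b7=0, b9=0, b10=0, b11=1, b12=0, b13=1, b14=0, b15=1.
p1 = XOR of data positions {3,5,7,9,11,13,15} = 0⊕1⊕0⊕0⊕1⊕1⊕1 = 0
p2 = XOR of data positions {3,6,7,10,11,14,15} = 0⊕0⊕0⊕0⊕1⊕0⊕1 = 0
p4 = XOR of data positions {5,6,7,12,13,14,15} = 1⊕0⊕0⊕0⊕1⊕0⊕1 = 1
p8 = XOR of data positions {9,10,11,12,13,14,15} = 0⊕0⊕1⊕0⊕1⊕0⊕1 = 1
Parity bits p1,p2,p4,p8 = 0011

0011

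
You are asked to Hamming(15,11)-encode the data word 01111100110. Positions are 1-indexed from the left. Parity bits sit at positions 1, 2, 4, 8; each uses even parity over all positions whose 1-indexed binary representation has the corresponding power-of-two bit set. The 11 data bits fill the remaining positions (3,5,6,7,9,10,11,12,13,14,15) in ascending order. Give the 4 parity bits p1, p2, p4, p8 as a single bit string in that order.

0010

Place data bits at non-power-of-two positions: b3=0, b5=1, b6=1, b7=1, b9=1, b10=1, b11=0, b12=0, b13=1, b14=1, b15=0.
p1 = XOR of data positions {3,5,7,9,11,13,15} = 0⊕1⊕1⊕1⊕0⊕1⊕0 = 0
p2 = XOR of data positions {3,6,7,10,11,14,15} = 0⊕1⊕1⊕1⊕0⊕1⊕0 = 0
p4 = XOR of data positions {5,6,7,12,13,14,15} = 1⊕1⊕1⊕0⊕1⊕1⊕0 = 1
p8 = XOR of data positions {9,10,11,12,13,14,15} = 1⊕1⊕0⊕0⊕1⊕1⊕0 = 0
Parity bits p1,p2,p4,p8 = 0010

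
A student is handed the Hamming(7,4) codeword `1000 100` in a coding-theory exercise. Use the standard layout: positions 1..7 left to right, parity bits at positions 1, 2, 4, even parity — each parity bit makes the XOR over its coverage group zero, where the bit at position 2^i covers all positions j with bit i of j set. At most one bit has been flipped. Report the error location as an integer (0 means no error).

4

s1: b1⊕b3⊕b5⊕b7 = 1⊕0⊕1⊕0 = 0
s2: b2⊕b3⊕b6⊕b7 = 0⊕0⊕0⊕0 = 0
s4: b4⊕b5⊕b6⊕b7 = 0⊕1⊕0⊕0 = 1
Syndrome (s4...s1) = 100 → position 4.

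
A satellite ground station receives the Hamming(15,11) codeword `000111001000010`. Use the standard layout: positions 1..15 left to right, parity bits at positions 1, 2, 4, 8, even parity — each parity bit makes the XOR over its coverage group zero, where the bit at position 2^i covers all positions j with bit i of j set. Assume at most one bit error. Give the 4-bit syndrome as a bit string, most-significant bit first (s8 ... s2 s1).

0000

s1: b1⊕b3⊕b5⊕b7⊕b9⊕b11⊕b13⊕b15 = 0⊕0⊕1⊕0⊕1⊕0⊕0⊕0 = 0
s2: b2⊕b3⊕b6⊕b7⊕b10⊕b11⊕b14⊕b15 = 0⊕0⊕1⊕0⊕0⊕0⊕1⊕0 = 0
s4: b4⊕b5⊕b6⊕b7⊕b12⊕b13⊕b14⊕b15 = 1⊕1⊕1⊕0⊕0⊕0⊕1⊕0 = 0
s8: b8⊕b9⊕b10⊕b11⊕b12⊕b13⊕b14⊕b15 = 0⊕1⊕0⊕0⊕0⊕0⊕1⊕0 = 0
Syndrome (s8...s1) = 0000 → position 0 (no error).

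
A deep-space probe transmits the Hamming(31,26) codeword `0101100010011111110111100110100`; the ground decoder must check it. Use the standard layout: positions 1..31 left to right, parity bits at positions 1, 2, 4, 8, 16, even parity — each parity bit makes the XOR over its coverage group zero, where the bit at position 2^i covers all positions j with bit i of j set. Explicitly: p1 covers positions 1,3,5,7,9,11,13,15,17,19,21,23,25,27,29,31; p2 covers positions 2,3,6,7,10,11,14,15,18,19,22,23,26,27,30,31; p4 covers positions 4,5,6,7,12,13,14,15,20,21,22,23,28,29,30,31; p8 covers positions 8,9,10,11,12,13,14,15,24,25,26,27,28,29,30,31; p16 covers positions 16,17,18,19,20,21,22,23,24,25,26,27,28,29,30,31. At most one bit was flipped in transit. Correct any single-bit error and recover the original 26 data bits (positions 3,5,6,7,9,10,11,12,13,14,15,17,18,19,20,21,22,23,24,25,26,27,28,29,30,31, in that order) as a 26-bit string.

00001001111110111100110100

s1: b1⊕b3⊕b5⊕b7⊕b9⊕b11⊕b13⊕b15⊕b17⊕b19⊕b21⊕b23⊕b25⊕b27⊕b29⊕b31 = 0⊕0⊕1⊕0⊕1⊕0⊕1⊕1⊕1⊕0⊕1⊕1⊕0⊕1⊕1⊕0 = 1
s2: b2⊕b3⊕b6⊕b7⊕b10⊕b11⊕b14⊕b15⊕b18⊕b19⊕b22⊕b23⊕b26⊕b27⊕b30⊕b31 = 1⊕0⊕0⊕0⊕0⊕0⊕1⊕1⊕1⊕0⊕1⊕1⊕1⊕1⊕0⊕0 = 0
s4: b4⊕b5⊕b6⊕b7⊕b12⊕b13⊕b14⊕b15⊕b20⊕b21⊕b22⊕b23⊕b28⊕b29⊕b30⊕b31 = 1⊕1⊕0⊕0⊕1⊕1⊕1⊕1⊕1⊕1⊕1⊕1⊕0⊕1⊕0⊕0 = 1
s8: b8⊕b9⊕b10⊕b11⊕b12⊕b13⊕b14⊕b15⊕b24⊕b25⊕b26⊕b27⊕b28⊕b29⊕b30⊕b31 = 0⊕1⊕0⊕0⊕1⊕1⊕1⊕1⊕0⊕0⊕1⊕1⊕0⊕1⊕0⊕0 = 0
s16: b16⊕b17⊕b18⊕b19⊕b20⊕b21⊕b22⊕b23⊕b24⊕b25⊕b26⊕b27⊕b28⊕b29⊕b30⊕b31 = 1⊕1⊕1⊕0⊕1⊕1⊕1⊕1⊕0⊕0⊕1⊕1⊕0⊕1⊕0⊕0 = 0
Syndrome (s16...s1) = 00101 → position 5.
Flip bit 5: corrected codeword = 0101000010011111110111100110100
Data bits at positions 3,5,6,7,9,10,11,12,13,14,15,17,18,19,20,21,22,23,24,25,26,27,28,29,30,31: 00001001111110111100110100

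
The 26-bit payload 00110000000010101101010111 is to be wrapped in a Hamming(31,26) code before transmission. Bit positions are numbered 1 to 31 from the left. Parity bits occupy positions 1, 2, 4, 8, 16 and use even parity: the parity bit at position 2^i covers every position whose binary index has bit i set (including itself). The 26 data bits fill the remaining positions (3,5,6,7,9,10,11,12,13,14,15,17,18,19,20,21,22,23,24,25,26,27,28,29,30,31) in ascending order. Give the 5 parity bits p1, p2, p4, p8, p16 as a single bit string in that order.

00011

Place data bits at non-power-of-two positions: b3=0, b5=0, b6=1, b7=1, b9=0, b10=0, b11=0, b12=0, b13=0, b14=0, b15=0, b17=0, b18=1, b19=0, b20=1, b21=0, b22=1, b23=1, b24=0, b25=1, b26=0, b27=1, b28=0, b29=1, b30=1, b31=1.
p1 = XOR of data positions {3,5,7,9,11,13,15,17,19,21,23,25,27,29,31} = 0⊕0⊕1⊕0⊕0⊕0⊕0⊕0⊕0⊕0⊕1⊕1⊕1⊕1⊕1 = 0
p2 = XOR of data positions {3,6,7,10,11,14,15,18,19,22,23,26,27,30,31} = 0⊕1⊕1⊕0⊕0⊕0⊕0⊕1⊕0⊕1⊕1⊕0⊕1⊕1⊕1 = 0
p4 = XOR of data positions {5,6,7,12,13,14,15,20,21,22,23,28,29,30,31} = 0⊕1⊕1⊕0⊕0⊕0⊕0⊕1⊕0⊕1⊕1⊕0⊕1⊕1⊕1 = 0
p8 = XOR of data positions {9,10,11,12,13,14,15,24,25,26,27,28,29,30,31} = 0⊕0⊕0⊕0⊕0⊕0⊕0⊕0⊕1⊕0⊕1⊕0⊕1⊕1⊕1 = 1
p16 = XOR of data positions {17,18,19,20,21,22,23,24,25,26,27,28,29,30,31} = 0⊕1⊕0⊕1⊕0⊕1⊕1⊕0⊕1⊕0⊕1⊕0⊕1⊕1⊕1 = 1
Parity bits p1,p2,p4,p8,p16 = 00011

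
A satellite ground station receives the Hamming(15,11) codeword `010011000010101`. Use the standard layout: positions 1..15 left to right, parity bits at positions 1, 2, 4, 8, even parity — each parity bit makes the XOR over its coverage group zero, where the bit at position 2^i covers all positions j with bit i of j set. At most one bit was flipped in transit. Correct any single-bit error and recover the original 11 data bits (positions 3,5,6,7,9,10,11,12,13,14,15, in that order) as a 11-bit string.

01100010101

s1: b1⊕b3⊕b5⊕b7⊕b9⊕b11⊕b13⊕b15 = 0⊕0⊕1⊕0⊕0⊕1⊕1⊕1 = 0
s2: b2⊕b3⊕b6⊕b7⊕b10⊕b11⊕b14⊕b15 = 1⊕0⊕1⊕0⊕0⊕1⊕0⊕1 = 0
s4: b4⊕b5⊕b6⊕b7⊕b12⊕b13⊕b14⊕b15 = 0⊕1⊕1⊕0⊕0⊕1⊕0⊕1 = 0
s8: b8⊕b9⊕b10⊕b11⊕b12⊕b13⊕b14⊕b15 = 0⊕0⊕0⊕1⊕0⊕1⊕0⊕1 = 1
Syndrome (s8...s1) = 1000 → position 8.
Flip bit 8: corrected codeword = 010011010010101
Data bits at positions 3,5,6,7,9,10,11,12,13,14,15: 01100010101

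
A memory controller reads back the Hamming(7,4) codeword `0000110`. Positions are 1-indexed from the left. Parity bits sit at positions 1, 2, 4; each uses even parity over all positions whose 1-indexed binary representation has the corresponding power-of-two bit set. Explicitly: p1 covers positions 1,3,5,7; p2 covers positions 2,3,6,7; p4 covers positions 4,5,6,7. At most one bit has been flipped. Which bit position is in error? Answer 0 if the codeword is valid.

s1: b1⊕b3⊕b5⊕b7 = 0⊕0⊕1⊕0 = 1
s2: b2⊕b3⊕b6⊕b7 = 0⊕0⊕1⊕0 = 1
s4: b4⊕b5⊕b6⊕b7 = 0⊕1⊕1⊕0 = 0
Syndrome (s4...s1) = 011 → position 3.

3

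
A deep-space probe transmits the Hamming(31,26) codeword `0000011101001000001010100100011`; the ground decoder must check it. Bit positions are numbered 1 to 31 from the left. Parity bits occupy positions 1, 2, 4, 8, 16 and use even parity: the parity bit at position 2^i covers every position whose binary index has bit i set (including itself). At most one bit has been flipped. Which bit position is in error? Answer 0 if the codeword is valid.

s1: b1⊕b3⊕b5⊕b7⊕b9⊕b11⊕b13⊕b15⊕b17⊕b19⊕b21⊕b23⊕b25⊕b27⊕b29⊕b31 = 0⊕0⊕0⊕1⊕0⊕0⊕1⊕0⊕0⊕1⊕1⊕1⊕0⊕0⊕0⊕1 = 0
s2: b2⊕b3⊕b6⊕b7⊕b10⊕b11⊕b14⊕b15⊕b18⊕b19⊕b22⊕b23⊕b26⊕b27⊕b30⊕b31 = 0⊕0⊕1⊕1⊕1⊕0⊕0⊕0⊕0⊕1⊕0⊕1⊕1⊕0⊕1⊕1 = 0
s4: b4⊕b5⊕b6⊕b7⊕b12⊕b13⊕b14⊕b15⊕b20⊕b21⊕b22⊕b23⊕b28⊕b29⊕b30⊕b31 = 0⊕0⊕1⊕1⊕0⊕1⊕0⊕0⊕0⊕1⊕0⊕1⊕0⊕0⊕1⊕1 = 1
s8: b8⊕b9⊕b10⊕b11⊕b12⊕b13⊕b14⊕b15⊕b24⊕b25⊕b26⊕b27⊕b28⊕b29⊕b30⊕b31 = 1⊕0⊕1⊕0⊕0⊕1⊕0⊕0⊕0⊕0⊕1⊕0⊕0⊕0⊕1⊕1 = 0
s16: b16⊕b17⊕b18⊕b19⊕b20⊕b21⊕b22⊕b23⊕b24⊕b25⊕b26⊕b27⊕b28⊕b29⊕b30⊕b31 = 0⊕0⊕0⊕1⊕0⊕1⊕0⊕1⊕0⊕0⊕1⊕0⊕0⊕0⊕1⊕1 = 0
Syndrome (s16...s1) = 00100 → position 4.

4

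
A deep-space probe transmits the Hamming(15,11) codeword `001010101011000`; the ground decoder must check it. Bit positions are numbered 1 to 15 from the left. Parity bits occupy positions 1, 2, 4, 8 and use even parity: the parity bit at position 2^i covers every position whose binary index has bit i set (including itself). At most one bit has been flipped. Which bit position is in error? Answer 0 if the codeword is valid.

s1: b1⊕b3⊕b5⊕b7⊕b9⊕b11⊕b13⊕b15 = 0⊕1⊕1⊕1⊕1⊕1⊕0⊕0 = 1
s2: b2⊕b3⊕b6⊕b7⊕b10⊕b11⊕b14⊕b15 = 0⊕1⊕0⊕1⊕0⊕1⊕0⊕0 = 1
s4: b4⊕b5⊕b6⊕b7⊕b12⊕b13⊕b14⊕b15 = 0⊕1⊕0⊕1⊕1⊕0⊕0⊕0 = 1
s8: b8⊕b9⊕b10⊕b11⊕b12⊕b13⊕b14⊕b15 = 0⊕1⊕0⊕1⊕1⊕0⊕0⊕0 = 1
Syndrome (s8...s1) = 1111 → position 15.

15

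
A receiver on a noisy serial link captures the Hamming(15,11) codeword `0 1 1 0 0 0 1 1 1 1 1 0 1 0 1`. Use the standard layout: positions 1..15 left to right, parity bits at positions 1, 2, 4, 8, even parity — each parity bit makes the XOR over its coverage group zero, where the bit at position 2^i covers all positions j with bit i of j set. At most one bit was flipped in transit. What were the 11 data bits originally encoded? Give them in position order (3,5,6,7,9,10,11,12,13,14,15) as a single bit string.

s1: b1⊕b3⊕b5⊕b7⊕b9⊕b11⊕b13⊕b15 = 0⊕1⊕0⊕1⊕1⊕1⊕1⊕1 = 0
s2: b2⊕b3⊕b6⊕b7⊕b10⊕b11⊕b14⊕b15 = 1⊕1⊕0⊕1⊕1⊕1⊕0⊕1 = 0
s4: b4⊕b5⊕b6⊕b7⊕b12⊕b13⊕b14⊕b15 = 0⊕0⊕0⊕1⊕0⊕1⊕0⊕1 = 1
s8: b8⊕b9⊕b10⊕b11⊕b12⊕b13⊕b14⊕b15 = 1⊕1⊕1⊕1⊕0⊕1⊕0⊕1 = 0
Syndrome (s8...s1) = 0100 → position 4.
Flip bit 4: corrected codeword = 011100111110101
Data bits at positions 3,5,6,7,9,10,11,12,13,14,15: 10011110101

10011110101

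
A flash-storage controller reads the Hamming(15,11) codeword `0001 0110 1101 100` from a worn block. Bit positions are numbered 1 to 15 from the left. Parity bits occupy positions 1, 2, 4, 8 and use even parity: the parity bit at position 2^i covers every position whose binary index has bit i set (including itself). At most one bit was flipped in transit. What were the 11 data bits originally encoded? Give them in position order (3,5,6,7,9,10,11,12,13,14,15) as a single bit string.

s1: b1⊕b3⊕b5⊕b7⊕b9⊕b11⊕b13⊕b15 = 0⊕0⊕0⊕1⊕1⊕0⊕1⊕0 = 1
s2: b2⊕b3⊕b6⊕b7⊕b10⊕b11⊕b14⊕b15 = 0⊕0⊕1⊕1⊕1⊕0⊕0⊕0 = 1
s4: b4⊕b5⊕b6⊕b7⊕b12⊕b13⊕b14⊕b15 = 1⊕0⊕1⊕1⊕1⊕1⊕0⊕0 = 1
s8: b8⊕b9⊕b10⊕b11⊕b12⊕b13⊕b14⊕b15 = 0⊕1⊕1⊕0⊕1⊕1⊕0⊕0 = 0
Syndrome (s8...s1) = 0111 → position 7.
Flip bit 7: corrected codeword = 000101001101100
Data bits at positions 3,5,6,7,9,10,11,12,13,14,15: 00101101100

00101101100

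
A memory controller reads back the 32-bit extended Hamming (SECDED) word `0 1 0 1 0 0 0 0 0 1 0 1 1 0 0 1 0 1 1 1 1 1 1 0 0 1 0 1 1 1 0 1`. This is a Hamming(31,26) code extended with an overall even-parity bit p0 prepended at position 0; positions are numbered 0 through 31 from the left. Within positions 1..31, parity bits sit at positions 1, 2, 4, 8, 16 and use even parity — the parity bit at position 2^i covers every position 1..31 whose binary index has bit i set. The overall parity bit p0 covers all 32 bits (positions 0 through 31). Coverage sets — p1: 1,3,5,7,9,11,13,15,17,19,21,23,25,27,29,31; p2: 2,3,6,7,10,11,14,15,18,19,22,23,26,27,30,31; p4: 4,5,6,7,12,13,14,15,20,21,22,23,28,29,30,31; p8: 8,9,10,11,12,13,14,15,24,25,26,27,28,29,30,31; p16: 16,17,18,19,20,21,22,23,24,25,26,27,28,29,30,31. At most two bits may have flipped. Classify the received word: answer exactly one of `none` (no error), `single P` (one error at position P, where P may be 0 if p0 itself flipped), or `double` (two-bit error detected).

single 24

s1: b1⊕b3⊕b5⊕b7⊕b9⊕b11⊕b13⊕b15⊕b17⊕b19⊕b21⊕b23⊕b25⊕b27⊕b29⊕b31 = 1⊕1⊕0⊕0⊕1⊕1⊕0⊕1⊕1⊕1⊕1⊕0⊕1⊕1⊕1⊕1 = 0
s2: b2⊕b3⊕b6⊕b7⊕b10⊕b11⊕b14⊕b15⊕b18⊕b19⊕b22⊕b23⊕b26⊕b27⊕b30⊕b31 = 0⊕1⊕0⊕0⊕0⊕1⊕0⊕1⊕1⊕1⊕1⊕0⊕0⊕1⊕0⊕1 = 0
s4: b4⊕b5⊕b6⊕b7⊕b12⊕b13⊕b14⊕b15⊕b20⊕b21⊕b22⊕b23⊕b28⊕b29⊕b30⊕b31 = 0⊕0⊕0⊕0⊕1⊕0⊕0⊕1⊕1⊕1⊕1⊕0⊕1⊕1⊕0⊕1 = 0
s8: b8⊕b9⊕b10⊕b11⊕b12⊕b13⊕b14⊕b15⊕b24⊕b25⊕b26⊕b27⊕b28⊕b29⊕b30⊕b31 = 0⊕1⊕0⊕1⊕1⊕0⊕0⊕1⊕0⊕1⊕0⊕1⊕1⊕1⊕0⊕1 = 1
s16: b16⊕b17⊕b18⊕b19⊕b20⊕b21⊕b22⊕b23⊕b24⊕b25⊕b26⊕b27⊕b28⊕b29⊕b30⊕b31 = 0⊕1⊕1⊕1⊕1⊕1⊕1⊕0⊕0⊕1⊕0⊕1⊕1⊕1⊕0⊕1 = 1
Syndrome (s16...s1) = 11000 → position 24.
Overall parity (XOR of all 32 bits, including p0): 0⊕1⊕0⊕1⊕0⊕0⊕0⊕0⊕0⊕1⊕0⊕1⊕1⊕0⊕0⊕1⊕0⊕1⊕1⊕1⊕1⊕1⊕1⊕0⊕0⊕1⊕0⊕1⊕1⊕1⊕0⊕1 = 1
Overall=1, syndrome position=24 → single-bit error at position 24.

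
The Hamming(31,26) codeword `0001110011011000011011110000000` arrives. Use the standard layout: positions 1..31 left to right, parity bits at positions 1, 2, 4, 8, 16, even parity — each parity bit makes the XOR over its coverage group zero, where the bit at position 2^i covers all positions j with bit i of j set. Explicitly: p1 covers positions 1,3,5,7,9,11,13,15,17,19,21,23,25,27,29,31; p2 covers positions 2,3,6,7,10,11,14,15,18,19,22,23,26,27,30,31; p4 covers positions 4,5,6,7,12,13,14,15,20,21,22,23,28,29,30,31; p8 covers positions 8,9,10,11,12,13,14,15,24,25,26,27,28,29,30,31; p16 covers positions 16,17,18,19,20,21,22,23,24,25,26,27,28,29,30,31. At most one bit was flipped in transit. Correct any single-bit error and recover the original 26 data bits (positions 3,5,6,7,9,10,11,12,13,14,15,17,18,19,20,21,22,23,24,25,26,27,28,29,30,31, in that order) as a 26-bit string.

01101101100011011110000000

s1: b1⊕b3⊕b5⊕b7⊕b9⊕b11⊕b13⊕b15⊕b17⊕b19⊕b21⊕b23⊕b25⊕b27⊕b29⊕b31 = 0⊕0⊕1⊕0⊕1⊕0⊕1⊕0⊕0⊕1⊕1⊕1⊕0⊕0⊕0⊕0 = 0
s2: b2⊕b3⊕b6⊕b7⊕b10⊕b11⊕b14⊕b15⊕b18⊕b19⊕b22⊕b23⊕b26⊕b27⊕b30⊕b31 = 0⊕0⊕1⊕0⊕1⊕0⊕0⊕0⊕1⊕1⊕1⊕1⊕0⊕0⊕0⊕0 = 0
s4: b4⊕b5⊕b6⊕b7⊕b12⊕b13⊕b14⊕b15⊕b20⊕b21⊕b22⊕b23⊕b28⊕b29⊕b30⊕b31 = 1⊕1⊕1⊕0⊕1⊕1⊕0⊕0⊕0⊕1⊕1⊕1⊕0⊕0⊕0⊕0 = 0
s8: b8⊕b9⊕b10⊕b11⊕b12⊕b13⊕b14⊕b15⊕b24⊕b25⊕b26⊕b27⊕b28⊕b29⊕b30⊕b31 = 0⊕1⊕1⊕0⊕1⊕1⊕0⊕0⊕1⊕0⊕0⊕0⊕0⊕0⊕0⊕0 = 1
s16: b16⊕b17⊕b18⊕b19⊕b20⊕b21⊕b22⊕b23⊕b24⊕b25⊕b26⊕b27⊕b28⊕b29⊕b30⊕b31 = 0⊕0⊕1⊕1⊕0⊕1⊕1⊕1⊕1⊕0⊕0⊕0⊕0⊕0⊕0⊕0 = 0
Syndrome (s16...s1) = 01000 → position 8.
Flip bit 8: corrected codeword = 0001110111011000011011110000000
Data bits at positions 3,5,6,7,9,10,11,12,13,14,15,17,18,19,20,21,22,23,24,25,26,27,28,29,30,31: 01101101100011011110000000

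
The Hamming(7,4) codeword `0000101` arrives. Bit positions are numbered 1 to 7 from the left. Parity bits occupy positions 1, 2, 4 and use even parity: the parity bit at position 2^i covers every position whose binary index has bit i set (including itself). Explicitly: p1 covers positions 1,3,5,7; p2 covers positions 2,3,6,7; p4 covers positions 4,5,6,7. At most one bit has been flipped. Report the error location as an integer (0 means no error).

2

s1: b1⊕b3⊕b5⊕b7 = 0⊕0⊕1⊕1 = 0
s2: b2⊕b3⊕b6⊕b7 = 0⊕0⊕0⊕1 = 1
s4: b4⊕b5⊕b6⊕b7 = 0⊕1⊕0⊕1 = 0
Syndrome (s4...s1) = 010 → position 2.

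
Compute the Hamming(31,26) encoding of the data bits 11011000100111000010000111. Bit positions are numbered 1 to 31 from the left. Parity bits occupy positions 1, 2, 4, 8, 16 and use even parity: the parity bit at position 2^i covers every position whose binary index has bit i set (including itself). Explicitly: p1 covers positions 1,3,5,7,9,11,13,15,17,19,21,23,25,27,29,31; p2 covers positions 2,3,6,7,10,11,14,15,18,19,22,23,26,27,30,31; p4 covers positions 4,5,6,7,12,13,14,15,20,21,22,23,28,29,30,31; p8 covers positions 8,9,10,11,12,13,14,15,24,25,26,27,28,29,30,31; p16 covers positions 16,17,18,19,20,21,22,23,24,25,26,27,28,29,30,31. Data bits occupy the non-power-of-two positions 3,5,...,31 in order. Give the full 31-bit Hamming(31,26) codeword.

1010101010001001111000010000111

Place data bits at non-power-of-two positions: b3=1, b5=1, b6=0, b7=1, b9=1, b10=0, b11=0, b12=0, b13=1, b14=0, b15=0, b17=1, b18=1, b19=1, b20=0, b21=0, b22=0, b23=0, b24=1, b25=0, b26=0, b27=0, b28=0, b29=1, b30=1, b31=1.
p1 = XOR of data positions {3,5,7,9,11,13,15,17,19,21,23,25,27,29,31} = 1⊕1⊕1⊕1⊕0⊕1⊕0⊕1⊕1⊕0⊕0⊕0⊕0⊕1⊕1 = 1
p2 = XOR of data positions {3,6,7,10,11,14,15,18,19,22,23,26,27,30,31} = 1⊕0⊕1⊕0⊕0⊕0⊕0⊕1⊕1⊕0⊕0⊕0⊕0⊕1⊕1 = 0
p4 = XOR of data positions {5,6,7,12,13,14,15,20,21,22,23,28,29,30,31} = 1⊕0⊕1⊕0⊕1⊕0⊕0⊕0⊕0⊕0⊕0⊕0⊕1⊕1⊕1 = 0
p8 = XOR of data positions {9,10,11,12,13,14,15,24,25,26,27,28,29,30,31} = 1⊕0⊕0⊕0⊕1⊕0⊕0⊕1⊕0⊕0⊕0⊕0⊕1⊕1⊕1 = 0
p16 = XOR of data positions {17,18,19,20,21,22,23,24,25,26,27,28,29,30,31} = 1⊕1⊕1⊕0⊕0⊕0⊕0⊕1⊕0⊕0⊕0⊕0⊕1⊕1⊕1 = 1
Codeword b1..b31 = 1010101010001001111000010000111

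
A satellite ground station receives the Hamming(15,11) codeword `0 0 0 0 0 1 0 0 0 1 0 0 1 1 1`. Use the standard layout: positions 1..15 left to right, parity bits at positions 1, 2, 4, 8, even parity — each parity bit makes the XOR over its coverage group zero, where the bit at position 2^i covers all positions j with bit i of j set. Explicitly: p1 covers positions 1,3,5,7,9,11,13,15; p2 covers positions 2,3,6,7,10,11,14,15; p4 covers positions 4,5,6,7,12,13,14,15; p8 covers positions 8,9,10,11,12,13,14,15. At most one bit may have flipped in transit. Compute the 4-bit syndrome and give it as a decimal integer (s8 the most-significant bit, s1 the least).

s1: b1⊕b3⊕b5⊕b7⊕b9⊕b11⊕b13⊕b15 = 0⊕0⊕0⊕0⊕0⊕0⊕1⊕1 = 0
s2: b2⊕b3⊕b6⊕b7⊕b10⊕b11⊕b14⊕b15 = 0⊕0⊕1⊕0⊕1⊕0⊕1⊕1 = 0
s4: b4⊕b5⊕b6⊕b7⊕b12⊕b13⊕b14⊕b15 = 0⊕0⊕1⊕0⊕0⊕1⊕1⊕1 = 0
s8: b8⊕b9⊕b10⊕b11⊕b12⊕b13⊕b14⊕b15 = 0⊕0⊕1⊕0⊕0⊕1⊕1⊕1 = 0
Syndrome (s8...s1) = 0000 → position 0 (no error).

0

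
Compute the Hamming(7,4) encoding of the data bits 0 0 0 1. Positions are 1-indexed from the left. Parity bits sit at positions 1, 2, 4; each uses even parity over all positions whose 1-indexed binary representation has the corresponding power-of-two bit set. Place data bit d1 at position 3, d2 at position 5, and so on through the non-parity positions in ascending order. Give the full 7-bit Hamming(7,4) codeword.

1101001

Place data bits at non-power-of-two positions: b3=0, b5=0, b6=0, b7=1.
p1 = XOR of data positions {3,5,7} = 0⊕0⊕1 = 1
p2 = XOR of data positions {3,6,7} = 0⊕0⊕1 = 1
p4 = XOR of data positions {5,6,7} = 0⊕0⊕1 = 1
Codeword b1..b7 = 1101001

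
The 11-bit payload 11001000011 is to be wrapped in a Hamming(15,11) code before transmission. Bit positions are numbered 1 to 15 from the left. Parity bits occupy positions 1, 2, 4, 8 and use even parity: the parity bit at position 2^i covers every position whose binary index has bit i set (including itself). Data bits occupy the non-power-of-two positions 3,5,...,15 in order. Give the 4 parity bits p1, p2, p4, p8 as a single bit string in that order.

Place data bits at non-power-of-two positions: b3=1, b5=1, b6=0, b7=0, b9=1, b10=0, b11=0, b12=0, b13=0, b14=1, b15=1.
p1 = XOR of data positions {3,5,7,9,11,13,15} = 1⊕1⊕0⊕1⊕0⊕0⊕1 = 0
p2 = XOR of data positions {3,6,7,10,11,14,15} = 1⊕0⊕0⊕0⊕0⊕1⊕1 = 1
p4 = XOR of data positions {5,6,7,12,13,14,15} = 1⊕0⊕0⊕0⊕0⊕1⊕1 = 1
p8 = XOR of data positions {9,10,11,12,13,14,15} = 1⊕0⊕0⊕0⊕0⊕1⊕1 = 1
Parity bits p1,p2,p4,p8 = 0111

0111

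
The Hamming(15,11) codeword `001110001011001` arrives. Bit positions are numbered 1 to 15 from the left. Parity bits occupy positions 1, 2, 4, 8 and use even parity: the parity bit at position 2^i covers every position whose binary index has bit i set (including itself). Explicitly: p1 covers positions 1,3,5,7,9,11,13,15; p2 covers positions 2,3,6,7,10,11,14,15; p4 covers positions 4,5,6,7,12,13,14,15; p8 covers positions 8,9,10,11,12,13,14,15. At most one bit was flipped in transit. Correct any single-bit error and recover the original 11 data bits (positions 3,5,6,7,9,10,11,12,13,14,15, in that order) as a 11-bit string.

s1: b1⊕b3⊕b5⊕b7⊕b9⊕b11⊕b13⊕b15 = 0⊕1⊕1⊕0⊕1⊕1⊕0⊕1 = 1
s2: b2⊕b3⊕b6⊕b7⊕b10⊕b11⊕b14⊕b15 = 0⊕1⊕0⊕0⊕0⊕1⊕0⊕1 = 1
s4: b4⊕b5⊕b6⊕b7⊕b12⊕b13⊕b14⊕b15 = 1⊕1⊕0⊕0⊕1⊕0⊕0⊕1 = 0
s8: b8⊕b9⊕b10⊕b11⊕b12⊕b13⊕b14⊕b15 = 0⊕1⊕0⊕1⊕1⊕0⊕0⊕1 = 0
Syndrome (s8...s1) = 0011 → position 3.
Flip bit 3: corrected codeword = 000110001011001
Data bits at positions 3,5,6,7,9,10,11,12,13,14,15: 01001011001

01001011001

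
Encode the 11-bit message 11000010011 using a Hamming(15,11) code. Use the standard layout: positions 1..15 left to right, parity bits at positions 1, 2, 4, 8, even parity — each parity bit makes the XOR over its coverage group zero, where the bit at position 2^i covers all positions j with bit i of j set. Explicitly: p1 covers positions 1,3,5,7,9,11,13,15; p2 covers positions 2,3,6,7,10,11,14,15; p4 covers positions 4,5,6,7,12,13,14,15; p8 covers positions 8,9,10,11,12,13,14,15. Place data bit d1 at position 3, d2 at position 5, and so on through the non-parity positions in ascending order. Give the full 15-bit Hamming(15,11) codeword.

Place data bits at non-power-of-two positions: b3=1, b5=1, b6=0, b7=0, b9=0, b10=0, b11=1, b12=0, b13=0, b14=1, b15=1.
p1 = XOR of data positions {3,5,7,9,11,13,15} = 1⊕1⊕0⊕0⊕1⊕0⊕1 = 0
p2 = XOR of data positions {3,6,7,10,11,14,15} = 1⊕0⊕0⊕0⊕1⊕1⊕1 = 0
p4 = XOR of data positions {5,6,7,12,13,14,15} = 1⊕0⊕0⊕0⊕0⊕1⊕1 = 1
p8 = XOR of data positions {9,10,11,12,13,14,15} = 0⊕0⊕1⊕0⊕0⊕1⊕1 = 1
Codeword b1..b15 = 001110010010011

001110010010011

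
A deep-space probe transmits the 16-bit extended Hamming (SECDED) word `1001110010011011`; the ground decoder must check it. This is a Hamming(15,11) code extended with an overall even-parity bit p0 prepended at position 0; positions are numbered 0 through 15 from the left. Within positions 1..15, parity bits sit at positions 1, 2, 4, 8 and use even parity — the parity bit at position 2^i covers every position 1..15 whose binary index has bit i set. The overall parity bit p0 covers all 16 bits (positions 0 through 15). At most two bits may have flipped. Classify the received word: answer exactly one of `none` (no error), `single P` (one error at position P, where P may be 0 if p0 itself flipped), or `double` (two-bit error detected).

s1: b1⊕b3⊕b5⊕b7⊕b9⊕b11⊕b13⊕b15 = 0⊕1⊕1⊕0⊕0⊕1⊕0⊕1 = 0
s2: b2⊕b3⊕b6⊕b7⊕b10⊕b11⊕b14⊕b15 = 0⊕1⊕0⊕0⊕0⊕1⊕1⊕1 = 0
s4: b4⊕b5⊕b6⊕b7⊕b12⊕b13⊕b14⊕b15 = 1⊕1⊕0⊕0⊕1⊕0⊕1⊕1 = 1
s8: b8⊕b9⊕b10⊕b11⊕b12⊕b13⊕b14⊕b15 = 1⊕0⊕0⊕1⊕1⊕0⊕1⊕1 = 1
Syndrome (s8...s1) = 1100 → position 12.
Overall parity (XOR of all 16 bits, including p0): 1⊕0⊕0⊕1⊕1⊕1⊕0⊕0⊕1⊕0⊕0⊕1⊕1⊕0⊕1⊕1 = 1
Overall=1, syndrome position=12 → single-bit error at position 12.

single 12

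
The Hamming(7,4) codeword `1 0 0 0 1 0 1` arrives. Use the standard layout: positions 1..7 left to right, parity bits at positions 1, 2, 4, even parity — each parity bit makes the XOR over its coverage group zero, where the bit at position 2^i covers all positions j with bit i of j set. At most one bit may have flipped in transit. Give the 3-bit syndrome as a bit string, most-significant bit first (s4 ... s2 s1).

s1: b1⊕b3⊕b5⊕b7 = 1⊕0⊕1⊕1 = 1
s2: b2⊕b3⊕b6⊕b7 = 0⊕0⊕0⊕1 = 1
s4: b4⊕b5⊕b6⊕b7 = 0⊕1⊕0⊕1 = 0
Syndrome (s4...s1) = 011 → position 3.

011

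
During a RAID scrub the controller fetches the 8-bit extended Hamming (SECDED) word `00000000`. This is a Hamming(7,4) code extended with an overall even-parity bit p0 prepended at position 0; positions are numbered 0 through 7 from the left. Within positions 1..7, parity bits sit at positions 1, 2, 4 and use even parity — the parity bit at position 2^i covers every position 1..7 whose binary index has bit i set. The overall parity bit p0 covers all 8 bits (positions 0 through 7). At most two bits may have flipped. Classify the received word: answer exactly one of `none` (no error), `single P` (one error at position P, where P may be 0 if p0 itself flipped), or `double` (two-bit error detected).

s1: b1⊕b3⊕b5⊕b7 = 0⊕0⊕0⊕0 = 0
s2: b2⊕b3⊕b6⊕b7 = 0⊕0⊕0⊕0 = 0
s4: b4⊕b5⊕b6⊕b7 = 0⊕0⊕0⊕0 = 0
Syndrome (s4...s1) = 000 → position 0 (no error).
Overall parity (XOR of all 8 bits, including p0): 0⊕0⊕0⊕0⊕0⊕0⊕0⊕0 = 0
Overall=0, syndrome position=0 → no error.

none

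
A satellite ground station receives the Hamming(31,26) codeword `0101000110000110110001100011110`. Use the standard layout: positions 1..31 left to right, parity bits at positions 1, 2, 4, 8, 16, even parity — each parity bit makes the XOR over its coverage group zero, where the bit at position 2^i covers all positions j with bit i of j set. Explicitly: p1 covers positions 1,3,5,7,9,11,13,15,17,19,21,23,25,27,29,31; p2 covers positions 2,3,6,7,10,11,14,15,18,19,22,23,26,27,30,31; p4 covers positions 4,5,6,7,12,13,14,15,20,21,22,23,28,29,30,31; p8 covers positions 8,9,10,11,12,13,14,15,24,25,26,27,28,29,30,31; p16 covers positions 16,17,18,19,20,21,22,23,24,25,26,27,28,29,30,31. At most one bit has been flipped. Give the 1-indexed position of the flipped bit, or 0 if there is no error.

0

s1: b1⊕b3⊕b5⊕b7⊕b9⊕b11⊕b13⊕b15⊕b17⊕b19⊕b21⊕b23⊕b25⊕b27⊕b29⊕b31 = 0⊕0⊕0⊕0⊕1⊕0⊕0⊕1⊕1⊕0⊕0⊕1⊕0⊕1⊕1⊕0 = 0
s2: b2⊕b3⊕b6⊕b7⊕b10⊕b11⊕b14⊕b15⊕b18⊕b19⊕b22⊕b23⊕b26⊕b27⊕b30⊕b31 = 1⊕0⊕0⊕0⊕0⊕0⊕1⊕1⊕1⊕0⊕1⊕1⊕0⊕1⊕1⊕0 = 0
s4: b4⊕b5⊕b6⊕b7⊕b12⊕b13⊕b14⊕b15⊕b20⊕b21⊕b22⊕b23⊕b28⊕b29⊕b30⊕b31 = 1⊕0⊕0⊕0⊕0⊕0⊕1⊕1⊕0⊕0⊕1⊕1⊕1⊕1⊕1⊕0 = 0
s8: b8⊕b9⊕b10⊕b11⊕b12⊕b13⊕b14⊕b15⊕b24⊕b25⊕b26⊕b27⊕b28⊕b29⊕b30⊕b31 = 1⊕1⊕0⊕0⊕0⊕0⊕1⊕1⊕0⊕0⊕0⊕1⊕1⊕1⊕1⊕0 = 0
s16: b16⊕b17⊕b18⊕b19⊕b20⊕b21⊕b22⊕b23⊕b24⊕b25⊕b26⊕b27⊕b28⊕b29⊕b30⊕b31 = 0⊕1⊕1⊕0⊕0⊕0⊕1⊕1⊕0⊕0⊕0⊕1⊕1⊕1⊕1⊕0 = 0
Syndrome (s16...s1) = 00000 → position 0 (no error).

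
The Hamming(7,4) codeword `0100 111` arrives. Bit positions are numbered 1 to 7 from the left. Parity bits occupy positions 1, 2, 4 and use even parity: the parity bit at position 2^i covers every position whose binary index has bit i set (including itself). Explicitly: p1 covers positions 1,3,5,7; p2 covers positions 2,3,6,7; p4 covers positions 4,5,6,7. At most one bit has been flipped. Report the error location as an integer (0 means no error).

6

s1: b1⊕b3⊕b5⊕b7 = 0⊕0⊕1⊕1 = 0
s2: b2⊕b3⊕b6⊕b7 = 1⊕0⊕1⊕1 = 1
s4: b4⊕b5⊕b6⊕b7 = 0⊕1⊕1⊕1 = 1
Syndrome (s4...s1) = 110 → position 6.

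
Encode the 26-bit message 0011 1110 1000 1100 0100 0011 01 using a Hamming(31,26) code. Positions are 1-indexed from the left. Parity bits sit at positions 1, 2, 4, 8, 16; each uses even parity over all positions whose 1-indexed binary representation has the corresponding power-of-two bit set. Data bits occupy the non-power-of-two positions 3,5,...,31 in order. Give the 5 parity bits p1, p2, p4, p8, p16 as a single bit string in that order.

00110

Place data bits at non-power-of-two positions: b3=0, b5=0, b6=1, b7=1, b9=1, b10=1, b11=1, b12=0, b13=1, b14=0, b15=0, b17=0, b18=1, b19=1, b20=0, b21=0, b22=0, b23=1, b24=0, b25=0, b26=0, b27=0, b28=1, b29=1, b30=0, b31=1.
p1 = XOR of data positions {3,5,7,9,11,13,15,17,19,21,23,25,27,29,31} = 0⊕0⊕1⊕1⊕1⊕1⊕0⊕0⊕1⊕0⊕1⊕0⊕0⊕1⊕1 = 0
p2 = XOR of data positions {3,6,7,10,11,14,15,18,19,22,23,26,27,30,31} = 0⊕1⊕1⊕1⊕1⊕0⊕0⊕1⊕1⊕0⊕1⊕0⊕0⊕0⊕1 = 0
p4 = XOR of data positions {5,6,7,12,13,14,15,20,21,22,23,28,29,30,31} = 0⊕1⊕1⊕0⊕1⊕0⊕0⊕0⊕0⊕0⊕1⊕1⊕1⊕0⊕1 = 1
p8 = XOR of data positions {9,10,11,12,13,14,15,24,25,26,27,28,29,30,31} = 1⊕1⊕1⊕0⊕1⊕0⊕0⊕0⊕0⊕0⊕0⊕1⊕1⊕0⊕1 = 1
p16 = XOR of data positions {17,18,19,20,21,22,23,24,25,26,27,28,29,30,31} = 0⊕1⊕1⊕0⊕0⊕0⊕1⊕0⊕0⊕0⊕0⊕1⊕1⊕0⊕1 = 0
Parity bits p1,p2,p4,p8,p16 = 00110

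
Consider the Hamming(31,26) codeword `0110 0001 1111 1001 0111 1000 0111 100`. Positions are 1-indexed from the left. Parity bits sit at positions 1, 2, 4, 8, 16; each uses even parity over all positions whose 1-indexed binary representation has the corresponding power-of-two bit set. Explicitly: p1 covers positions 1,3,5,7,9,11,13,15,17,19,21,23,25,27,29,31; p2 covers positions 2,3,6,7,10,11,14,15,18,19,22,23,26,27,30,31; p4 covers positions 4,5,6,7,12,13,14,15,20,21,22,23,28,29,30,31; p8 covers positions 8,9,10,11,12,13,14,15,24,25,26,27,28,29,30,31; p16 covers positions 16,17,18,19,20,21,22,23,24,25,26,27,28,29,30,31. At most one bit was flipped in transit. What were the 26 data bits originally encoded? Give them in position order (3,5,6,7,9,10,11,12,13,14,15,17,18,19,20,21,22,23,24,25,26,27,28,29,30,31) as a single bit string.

s1: b1⊕b3⊕b5⊕b7⊕b9⊕b11⊕b13⊕b15⊕b17⊕b19⊕b21⊕b23⊕b25⊕b27⊕b29⊕b31 = 0⊕1⊕0⊕0⊕1⊕1⊕1⊕0⊕0⊕1⊕1⊕0⊕0⊕1⊕1⊕0 = 0
s2: b2⊕b3⊕b6⊕b7⊕b10⊕b11⊕b14⊕b15⊕b18⊕b19⊕b22⊕b23⊕b26⊕b27⊕b30⊕b31 = 1⊕1⊕0⊕0⊕1⊕1⊕0⊕0⊕1⊕1⊕0⊕0⊕1⊕1⊕0⊕0 = 0
s4: b4⊕b5⊕b6⊕b7⊕b12⊕b13⊕b14⊕b15⊕b20⊕b21⊕b22⊕b23⊕b28⊕b29⊕b30⊕b31 = 0⊕0⊕0⊕0⊕1⊕1⊕0⊕0⊕1⊕1⊕0⊕0⊕1⊕1⊕0⊕0 = 0
s8: b8⊕b9⊕b10⊕b11⊕b12⊕b13⊕b14⊕b15⊕b24⊕b25⊕b26⊕b27⊕b28⊕b29⊕b30⊕b31 = 1⊕1⊕1⊕1⊕1⊕1⊕0⊕0⊕0⊕0⊕1⊕1⊕1⊕1⊕0⊕0 = 0
s16: b16⊕b17⊕b18⊕b19⊕b20⊕b21⊕b22⊕b23⊕b24⊕b25⊕b26⊕b27⊕b28⊕b29⊕b30⊕b31 = 1⊕0⊕1⊕1⊕1⊕1⊕0⊕0⊕0⊕0⊕1⊕1⊕1⊕1⊕0⊕0 = 1
Syndrome (s16...s1) = 10000 → position 16.
Flip bit 16: corrected codeword = 0110000111111000011110000111100
Data bits at positions 3,5,6,7,9,10,11,12,13,14,15,17,18,19,20,21,22,23,24,25,26,27,28,29,30,31: 10001111100011110000111100

10001111100011110000111100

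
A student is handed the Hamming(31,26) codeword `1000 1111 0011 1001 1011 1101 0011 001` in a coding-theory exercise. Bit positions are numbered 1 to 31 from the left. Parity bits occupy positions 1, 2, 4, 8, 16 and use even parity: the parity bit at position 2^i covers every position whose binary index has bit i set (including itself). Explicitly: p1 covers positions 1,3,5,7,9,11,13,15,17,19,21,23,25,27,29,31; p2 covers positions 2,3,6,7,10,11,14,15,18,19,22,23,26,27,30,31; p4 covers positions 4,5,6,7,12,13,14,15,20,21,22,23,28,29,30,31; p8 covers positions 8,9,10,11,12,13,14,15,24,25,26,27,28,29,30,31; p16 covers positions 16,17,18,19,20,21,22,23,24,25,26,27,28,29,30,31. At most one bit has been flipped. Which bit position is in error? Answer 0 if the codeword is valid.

s1: b1⊕b3⊕b5⊕b7⊕b9⊕b11⊕b13⊕b15⊕b17⊕b19⊕b21⊕b23⊕b25⊕b27⊕b29⊕b31 = 1⊕0⊕1⊕1⊕0⊕1⊕1⊕0⊕1⊕1⊕1⊕0⊕0⊕1⊕0⊕1 = 0
s2: b2⊕b3⊕b6⊕b7⊕b10⊕b11⊕b14⊕b15⊕b18⊕b19⊕b22⊕b23⊕b26⊕b27⊕b30⊕b31 = 0⊕0⊕1⊕1⊕0⊕1⊕0⊕0⊕0⊕1⊕1⊕0⊕0⊕1⊕0⊕1 = 1
s4: b4⊕b5⊕b6⊕b7⊕b12⊕b13⊕b14⊕b15⊕b20⊕b21⊕b22⊕b23⊕b28⊕b29⊕b30⊕b31 = 0⊕1⊕1⊕1⊕1⊕1⊕0⊕0⊕1⊕1⊕1⊕0⊕1⊕0⊕0⊕1 = 0
s8: b8⊕b9⊕b10⊕b11⊕b12⊕b13⊕b14⊕b15⊕b24⊕b25⊕b26⊕b27⊕b28⊕b29⊕b30⊕b31 = 1⊕0⊕0⊕1⊕1⊕1⊕0⊕0⊕1⊕0⊕0⊕1⊕1⊕0⊕0⊕1 = 0
s16: b16⊕b17⊕b18⊕b19⊕b20⊕b21⊕b22⊕b23⊕b24⊕b25⊕b26⊕b27⊕b28⊕b29⊕b30⊕b31 = 1⊕1⊕0⊕1⊕1⊕1⊕1⊕0⊕1⊕0⊕0⊕1⊕1⊕0⊕0⊕1 = 0
Syndrome (s16...s1) = 00010 → position 2.

2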